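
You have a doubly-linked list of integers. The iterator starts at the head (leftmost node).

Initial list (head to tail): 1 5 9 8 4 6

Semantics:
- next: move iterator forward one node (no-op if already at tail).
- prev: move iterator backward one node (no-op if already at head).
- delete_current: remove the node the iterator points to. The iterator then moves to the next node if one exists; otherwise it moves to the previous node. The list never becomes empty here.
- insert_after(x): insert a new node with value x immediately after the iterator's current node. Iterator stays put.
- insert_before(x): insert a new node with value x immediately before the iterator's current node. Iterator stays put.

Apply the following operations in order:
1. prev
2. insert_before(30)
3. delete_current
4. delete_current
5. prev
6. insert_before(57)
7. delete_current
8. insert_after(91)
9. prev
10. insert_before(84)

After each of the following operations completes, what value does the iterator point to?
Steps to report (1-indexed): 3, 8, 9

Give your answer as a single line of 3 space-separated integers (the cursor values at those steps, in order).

Answer: 5 9 57

Derivation:
After 1 (prev): list=[1, 5, 9, 8, 4, 6] cursor@1
After 2 (insert_before(30)): list=[30, 1, 5, 9, 8, 4, 6] cursor@1
After 3 (delete_current): list=[30, 5, 9, 8, 4, 6] cursor@5
After 4 (delete_current): list=[30, 9, 8, 4, 6] cursor@9
After 5 (prev): list=[30, 9, 8, 4, 6] cursor@30
After 6 (insert_before(57)): list=[57, 30, 9, 8, 4, 6] cursor@30
After 7 (delete_current): list=[57, 9, 8, 4, 6] cursor@9
After 8 (insert_after(91)): list=[57, 9, 91, 8, 4, 6] cursor@9
After 9 (prev): list=[57, 9, 91, 8, 4, 6] cursor@57
After 10 (insert_before(84)): list=[84, 57, 9, 91, 8, 4, 6] cursor@57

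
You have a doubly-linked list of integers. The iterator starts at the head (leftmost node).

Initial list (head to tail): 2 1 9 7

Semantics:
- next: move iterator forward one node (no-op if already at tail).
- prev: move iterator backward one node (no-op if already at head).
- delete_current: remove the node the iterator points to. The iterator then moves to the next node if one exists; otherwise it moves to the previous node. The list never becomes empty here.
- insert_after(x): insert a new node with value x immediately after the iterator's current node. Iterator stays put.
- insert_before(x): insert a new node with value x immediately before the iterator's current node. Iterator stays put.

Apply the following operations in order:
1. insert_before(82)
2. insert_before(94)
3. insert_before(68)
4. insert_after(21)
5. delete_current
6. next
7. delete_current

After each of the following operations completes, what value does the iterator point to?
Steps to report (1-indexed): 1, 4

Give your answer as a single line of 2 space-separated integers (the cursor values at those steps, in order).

After 1 (insert_before(82)): list=[82, 2, 1, 9, 7] cursor@2
After 2 (insert_before(94)): list=[82, 94, 2, 1, 9, 7] cursor@2
After 3 (insert_before(68)): list=[82, 94, 68, 2, 1, 9, 7] cursor@2
After 4 (insert_after(21)): list=[82, 94, 68, 2, 21, 1, 9, 7] cursor@2
After 5 (delete_current): list=[82, 94, 68, 21, 1, 9, 7] cursor@21
After 6 (next): list=[82, 94, 68, 21, 1, 9, 7] cursor@1
After 7 (delete_current): list=[82, 94, 68, 21, 9, 7] cursor@9

Answer: 2 2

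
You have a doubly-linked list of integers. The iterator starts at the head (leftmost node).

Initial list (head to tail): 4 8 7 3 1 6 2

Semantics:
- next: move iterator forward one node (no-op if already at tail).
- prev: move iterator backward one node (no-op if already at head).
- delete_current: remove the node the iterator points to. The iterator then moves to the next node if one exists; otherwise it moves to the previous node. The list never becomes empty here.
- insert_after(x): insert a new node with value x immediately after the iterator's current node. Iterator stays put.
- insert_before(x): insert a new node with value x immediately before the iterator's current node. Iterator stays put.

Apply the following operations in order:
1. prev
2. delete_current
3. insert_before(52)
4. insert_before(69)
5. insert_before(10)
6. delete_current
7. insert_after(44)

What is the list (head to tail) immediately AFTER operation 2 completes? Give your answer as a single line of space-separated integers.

Answer: 8 7 3 1 6 2

Derivation:
After 1 (prev): list=[4, 8, 7, 3, 1, 6, 2] cursor@4
After 2 (delete_current): list=[8, 7, 3, 1, 6, 2] cursor@8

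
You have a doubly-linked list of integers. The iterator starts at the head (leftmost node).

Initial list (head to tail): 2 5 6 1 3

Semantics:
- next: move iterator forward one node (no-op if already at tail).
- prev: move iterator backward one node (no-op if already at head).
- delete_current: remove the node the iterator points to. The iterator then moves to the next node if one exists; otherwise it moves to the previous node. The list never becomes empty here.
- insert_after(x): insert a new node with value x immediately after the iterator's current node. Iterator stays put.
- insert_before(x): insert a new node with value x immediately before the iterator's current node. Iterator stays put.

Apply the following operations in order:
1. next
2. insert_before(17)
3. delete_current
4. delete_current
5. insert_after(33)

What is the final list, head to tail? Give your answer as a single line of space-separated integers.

After 1 (next): list=[2, 5, 6, 1, 3] cursor@5
After 2 (insert_before(17)): list=[2, 17, 5, 6, 1, 3] cursor@5
After 3 (delete_current): list=[2, 17, 6, 1, 3] cursor@6
After 4 (delete_current): list=[2, 17, 1, 3] cursor@1
After 5 (insert_after(33)): list=[2, 17, 1, 33, 3] cursor@1

Answer: 2 17 1 33 3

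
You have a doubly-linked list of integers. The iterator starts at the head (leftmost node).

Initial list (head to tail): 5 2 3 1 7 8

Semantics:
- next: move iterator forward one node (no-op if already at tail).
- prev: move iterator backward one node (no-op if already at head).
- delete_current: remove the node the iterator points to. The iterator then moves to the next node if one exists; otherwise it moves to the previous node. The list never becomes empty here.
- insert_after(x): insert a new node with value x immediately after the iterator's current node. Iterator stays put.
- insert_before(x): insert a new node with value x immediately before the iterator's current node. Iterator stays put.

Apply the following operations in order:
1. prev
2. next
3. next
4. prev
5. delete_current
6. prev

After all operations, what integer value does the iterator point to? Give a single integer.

Answer: 5

Derivation:
After 1 (prev): list=[5, 2, 3, 1, 7, 8] cursor@5
After 2 (next): list=[5, 2, 3, 1, 7, 8] cursor@2
After 3 (next): list=[5, 2, 3, 1, 7, 8] cursor@3
After 4 (prev): list=[5, 2, 3, 1, 7, 8] cursor@2
After 5 (delete_current): list=[5, 3, 1, 7, 8] cursor@3
After 6 (prev): list=[5, 3, 1, 7, 8] cursor@5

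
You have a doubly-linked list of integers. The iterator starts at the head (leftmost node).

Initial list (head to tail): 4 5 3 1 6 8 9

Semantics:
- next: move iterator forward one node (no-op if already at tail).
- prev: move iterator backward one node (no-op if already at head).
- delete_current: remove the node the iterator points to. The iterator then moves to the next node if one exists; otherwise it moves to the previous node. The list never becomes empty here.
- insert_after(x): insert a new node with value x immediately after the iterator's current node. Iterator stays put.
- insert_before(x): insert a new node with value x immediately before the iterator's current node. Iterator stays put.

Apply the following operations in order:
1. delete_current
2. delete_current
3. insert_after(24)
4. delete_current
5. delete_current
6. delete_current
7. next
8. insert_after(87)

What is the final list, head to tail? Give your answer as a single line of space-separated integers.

After 1 (delete_current): list=[5, 3, 1, 6, 8, 9] cursor@5
After 2 (delete_current): list=[3, 1, 6, 8, 9] cursor@3
After 3 (insert_after(24)): list=[3, 24, 1, 6, 8, 9] cursor@3
After 4 (delete_current): list=[24, 1, 6, 8, 9] cursor@24
After 5 (delete_current): list=[1, 6, 8, 9] cursor@1
After 6 (delete_current): list=[6, 8, 9] cursor@6
After 7 (next): list=[6, 8, 9] cursor@8
After 8 (insert_after(87)): list=[6, 8, 87, 9] cursor@8

Answer: 6 8 87 9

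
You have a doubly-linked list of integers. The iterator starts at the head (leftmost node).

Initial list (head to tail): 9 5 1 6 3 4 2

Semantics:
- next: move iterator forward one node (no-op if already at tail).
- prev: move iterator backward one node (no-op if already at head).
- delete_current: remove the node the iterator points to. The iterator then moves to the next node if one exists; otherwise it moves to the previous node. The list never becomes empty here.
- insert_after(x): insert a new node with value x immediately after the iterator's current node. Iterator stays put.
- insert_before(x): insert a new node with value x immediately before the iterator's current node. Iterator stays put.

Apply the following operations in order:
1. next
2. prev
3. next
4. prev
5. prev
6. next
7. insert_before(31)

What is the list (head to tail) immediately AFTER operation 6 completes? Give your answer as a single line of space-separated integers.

Answer: 9 5 1 6 3 4 2

Derivation:
After 1 (next): list=[9, 5, 1, 6, 3, 4, 2] cursor@5
After 2 (prev): list=[9, 5, 1, 6, 3, 4, 2] cursor@9
After 3 (next): list=[9, 5, 1, 6, 3, 4, 2] cursor@5
After 4 (prev): list=[9, 5, 1, 6, 3, 4, 2] cursor@9
After 5 (prev): list=[9, 5, 1, 6, 3, 4, 2] cursor@9
After 6 (next): list=[9, 5, 1, 6, 3, 4, 2] cursor@5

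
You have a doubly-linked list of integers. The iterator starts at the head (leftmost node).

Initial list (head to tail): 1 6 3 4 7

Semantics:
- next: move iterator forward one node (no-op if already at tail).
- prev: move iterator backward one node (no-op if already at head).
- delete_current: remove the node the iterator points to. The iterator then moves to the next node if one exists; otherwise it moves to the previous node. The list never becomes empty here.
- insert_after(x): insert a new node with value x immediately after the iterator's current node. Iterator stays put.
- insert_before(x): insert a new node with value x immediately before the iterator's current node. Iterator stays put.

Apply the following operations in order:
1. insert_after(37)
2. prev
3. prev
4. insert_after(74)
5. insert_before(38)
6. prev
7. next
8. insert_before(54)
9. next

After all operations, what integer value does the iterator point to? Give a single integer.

Answer: 74

Derivation:
After 1 (insert_after(37)): list=[1, 37, 6, 3, 4, 7] cursor@1
After 2 (prev): list=[1, 37, 6, 3, 4, 7] cursor@1
After 3 (prev): list=[1, 37, 6, 3, 4, 7] cursor@1
After 4 (insert_after(74)): list=[1, 74, 37, 6, 3, 4, 7] cursor@1
After 5 (insert_before(38)): list=[38, 1, 74, 37, 6, 3, 4, 7] cursor@1
After 6 (prev): list=[38, 1, 74, 37, 6, 3, 4, 7] cursor@38
After 7 (next): list=[38, 1, 74, 37, 6, 3, 4, 7] cursor@1
After 8 (insert_before(54)): list=[38, 54, 1, 74, 37, 6, 3, 4, 7] cursor@1
After 9 (next): list=[38, 54, 1, 74, 37, 6, 3, 4, 7] cursor@74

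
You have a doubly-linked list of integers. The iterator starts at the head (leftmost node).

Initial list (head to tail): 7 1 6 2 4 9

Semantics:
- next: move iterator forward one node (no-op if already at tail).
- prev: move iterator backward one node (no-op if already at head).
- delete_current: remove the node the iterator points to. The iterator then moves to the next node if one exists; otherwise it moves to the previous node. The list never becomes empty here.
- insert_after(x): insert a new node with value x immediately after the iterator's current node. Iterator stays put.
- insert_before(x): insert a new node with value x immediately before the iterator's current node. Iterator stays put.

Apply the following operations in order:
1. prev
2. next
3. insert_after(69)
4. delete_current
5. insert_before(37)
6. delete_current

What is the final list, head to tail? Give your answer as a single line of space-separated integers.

Answer: 7 37 6 2 4 9

Derivation:
After 1 (prev): list=[7, 1, 6, 2, 4, 9] cursor@7
After 2 (next): list=[7, 1, 6, 2, 4, 9] cursor@1
After 3 (insert_after(69)): list=[7, 1, 69, 6, 2, 4, 9] cursor@1
After 4 (delete_current): list=[7, 69, 6, 2, 4, 9] cursor@69
After 5 (insert_before(37)): list=[7, 37, 69, 6, 2, 4, 9] cursor@69
After 6 (delete_current): list=[7, 37, 6, 2, 4, 9] cursor@6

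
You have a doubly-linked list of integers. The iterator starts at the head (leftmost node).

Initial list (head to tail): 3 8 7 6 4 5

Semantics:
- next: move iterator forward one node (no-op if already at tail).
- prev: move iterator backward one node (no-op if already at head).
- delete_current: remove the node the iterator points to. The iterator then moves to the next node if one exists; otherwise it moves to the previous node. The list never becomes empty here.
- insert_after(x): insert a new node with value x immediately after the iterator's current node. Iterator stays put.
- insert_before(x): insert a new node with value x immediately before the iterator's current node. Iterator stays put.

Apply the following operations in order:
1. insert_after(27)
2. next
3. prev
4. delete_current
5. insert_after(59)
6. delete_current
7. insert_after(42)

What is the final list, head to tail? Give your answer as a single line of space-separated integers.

After 1 (insert_after(27)): list=[3, 27, 8, 7, 6, 4, 5] cursor@3
After 2 (next): list=[3, 27, 8, 7, 6, 4, 5] cursor@27
After 3 (prev): list=[3, 27, 8, 7, 6, 4, 5] cursor@3
After 4 (delete_current): list=[27, 8, 7, 6, 4, 5] cursor@27
After 5 (insert_after(59)): list=[27, 59, 8, 7, 6, 4, 5] cursor@27
After 6 (delete_current): list=[59, 8, 7, 6, 4, 5] cursor@59
After 7 (insert_after(42)): list=[59, 42, 8, 7, 6, 4, 5] cursor@59

Answer: 59 42 8 7 6 4 5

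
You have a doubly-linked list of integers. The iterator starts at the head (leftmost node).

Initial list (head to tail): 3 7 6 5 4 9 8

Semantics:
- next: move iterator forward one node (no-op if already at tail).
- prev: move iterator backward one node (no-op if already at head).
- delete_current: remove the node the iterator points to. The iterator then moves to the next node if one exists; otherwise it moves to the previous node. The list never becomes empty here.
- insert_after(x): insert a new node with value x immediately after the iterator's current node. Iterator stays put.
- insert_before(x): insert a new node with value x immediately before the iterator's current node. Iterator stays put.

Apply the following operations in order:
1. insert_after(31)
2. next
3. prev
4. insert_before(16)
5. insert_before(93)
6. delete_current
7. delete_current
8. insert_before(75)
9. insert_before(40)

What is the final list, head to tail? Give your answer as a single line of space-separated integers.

Answer: 16 93 75 40 7 6 5 4 9 8

Derivation:
After 1 (insert_after(31)): list=[3, 31, 7, 6, 5, 4, 9, 8] cursor@3
After 2 (next): list=[3, 31, 7, 6, 5, 4, 9, 8] cursor@31
After 3 (prev): list=[3, 31, 7, 6, 5, 4, 9, 8] cursor@3
After 4 (insert_before(16)): list=[16, 3, 31, 7, 6, 5, 4, 9, 8] cursor@3
After 5 (insert_before(93)): list=[16, 93, 3, 31, 7, 6, 5, 4, 9, 8] cursor@3
After 6 (delete_current): list=[16, 93, 31, 7, 6, 5, 4, 9, 8] cursor@31
After 7 (delete_current): list=[16, 93, 7, 6, 5, 4, 9, 8] cursor@7
After 8 (insert_before(75)): list=[16, 93, 75, 7, 6, 5, 4, 9, 8] cursor@7
After 9 (insert_before(40)): list=[16, 93, 75, 40, 7, 6, 5, 4, 9, 8] cursor@7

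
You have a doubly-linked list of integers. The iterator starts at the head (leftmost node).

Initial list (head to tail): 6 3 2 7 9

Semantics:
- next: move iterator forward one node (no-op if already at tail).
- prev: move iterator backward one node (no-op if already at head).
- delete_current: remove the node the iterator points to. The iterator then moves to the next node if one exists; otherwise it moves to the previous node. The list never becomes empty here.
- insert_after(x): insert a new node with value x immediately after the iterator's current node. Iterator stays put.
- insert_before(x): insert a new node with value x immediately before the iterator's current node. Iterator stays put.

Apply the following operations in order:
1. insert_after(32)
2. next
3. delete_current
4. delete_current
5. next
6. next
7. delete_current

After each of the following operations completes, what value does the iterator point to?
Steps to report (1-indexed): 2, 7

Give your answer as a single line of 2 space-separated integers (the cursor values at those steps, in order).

After 1 (insert_after(32)): list=[6, 32, 3, 2, 7, 9] cursor@6
After 2 (next): list=[6, 32, 3, 2, 7, 9] cursor@32
After 3 (delete_current): list=[6, 3, 2, 7, 9] cursor@3
After 4 (delete_current): list=[6, 2, 7, 9] cursor@2
After 5 (next): list=[6, 2, 7, 9] cursor@7
After 6 (next): list=[6, 2, 7, 9] cursor@9
After 7 (delete_current): list=[6, 2, 7] cursor@7

Answer: 32 7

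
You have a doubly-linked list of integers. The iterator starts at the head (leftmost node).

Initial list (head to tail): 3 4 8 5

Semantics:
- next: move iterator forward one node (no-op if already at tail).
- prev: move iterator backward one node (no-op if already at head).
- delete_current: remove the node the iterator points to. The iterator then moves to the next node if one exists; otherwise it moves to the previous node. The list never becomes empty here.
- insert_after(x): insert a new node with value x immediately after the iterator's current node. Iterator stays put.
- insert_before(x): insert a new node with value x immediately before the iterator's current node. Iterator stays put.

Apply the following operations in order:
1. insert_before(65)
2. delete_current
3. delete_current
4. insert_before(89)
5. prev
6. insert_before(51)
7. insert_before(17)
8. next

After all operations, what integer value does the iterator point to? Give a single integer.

Answer: 8

Derivation:
After 1 (insert_before(65)): list=[65, 3, 4, 8, 5] cursor@3
After 2 (delete_current): list=[65, 4, 8, 5] cursor@4
After 3 (delete_current): list=[65, 8, 5] cursor@8
After 4 (insert_before(89)): list=[65, 89, 8, 5] cursor@8
After 5 (prev): list=[65, 89, 8, 5] cursor@89
After 6 (insert_before(51)): list=[65, 51, 89, 8, 5] cursor@89
After 7 (insert_before(17)): list=[65, 51, 17, 89, 8, 5] cursor@89
After 8 (next): list=[65, 51, 17, 89, 8, 5] cursor@8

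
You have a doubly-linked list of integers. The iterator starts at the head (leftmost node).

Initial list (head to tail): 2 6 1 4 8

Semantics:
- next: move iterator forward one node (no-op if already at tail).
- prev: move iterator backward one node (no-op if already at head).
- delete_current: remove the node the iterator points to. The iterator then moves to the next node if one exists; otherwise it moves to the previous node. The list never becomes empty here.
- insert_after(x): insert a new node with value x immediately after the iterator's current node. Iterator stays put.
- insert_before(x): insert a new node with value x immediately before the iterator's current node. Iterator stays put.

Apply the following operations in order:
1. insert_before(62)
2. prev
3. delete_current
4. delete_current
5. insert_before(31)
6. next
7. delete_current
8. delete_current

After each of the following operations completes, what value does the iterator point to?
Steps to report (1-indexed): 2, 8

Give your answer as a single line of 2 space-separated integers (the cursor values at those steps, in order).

After 1 (insert_before(62)): list=[62, 2, 6, 1, 4, 8] cursor@2
After 2 (prev): list=[62, 2, 6, 1, 4, 8] cursor@62
After 3 (delete_current): list=[2, 6, 1, 4, 8] cursor@2
After 4 (delete_current): list=[6, 1, 4, 8] cursor@6
After 5 (insert_before(31)): list=[31, 6, 1, 4, 8] cursor@6
After 6 (next): list=[31, 6, 1, 4, 8] cursor@1
After 7 (delete_current): list=[31, 6, 4, 8] cursor@4
After 8 (delete_current): list=[31, 6, 8] cursor@8

Answer: 62 8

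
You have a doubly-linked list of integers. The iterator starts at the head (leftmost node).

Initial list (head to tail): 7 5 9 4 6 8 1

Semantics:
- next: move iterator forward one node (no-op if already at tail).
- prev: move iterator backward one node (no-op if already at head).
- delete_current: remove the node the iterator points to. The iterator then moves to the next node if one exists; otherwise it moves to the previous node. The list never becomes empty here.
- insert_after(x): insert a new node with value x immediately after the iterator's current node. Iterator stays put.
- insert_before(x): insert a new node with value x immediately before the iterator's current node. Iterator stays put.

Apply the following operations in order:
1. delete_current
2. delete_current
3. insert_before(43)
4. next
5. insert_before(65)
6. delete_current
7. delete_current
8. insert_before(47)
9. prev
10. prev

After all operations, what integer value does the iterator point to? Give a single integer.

After 1 (delete_current): list=[5, 9, 4, 6, 8, 1] cursor@5
After 2 (delete_current): list=[9, 4, 6, 8, 1] cursor@9
After 3 (insert_before(43)): list=[43, 9, 4, 6, 8, 1] cursor@9
After 4 (next): list=[43, 9, 4, 6, 8, 1] cursor@4
After 5 (insert_before(65)): list=[43, 9, 65, 4, 6, 8, 1] cursor@4
After 6 (delete_current): list=[43, 9, 65, 6, 8, 1] cursor@6
After 7 (delete_current): list=[43, 9, 65, 8, 1] cursor@8
After 8 (insert_before(47)): list=[43, 9, 65, 47, 8, 1] cursor@8
After 9 (prev): list=[43, 9, 65, 47, 8, 1] cursor@47
After 10 (prev): list=[43, 9, 65, 47, 8, 1] cursor@65

Answer: 65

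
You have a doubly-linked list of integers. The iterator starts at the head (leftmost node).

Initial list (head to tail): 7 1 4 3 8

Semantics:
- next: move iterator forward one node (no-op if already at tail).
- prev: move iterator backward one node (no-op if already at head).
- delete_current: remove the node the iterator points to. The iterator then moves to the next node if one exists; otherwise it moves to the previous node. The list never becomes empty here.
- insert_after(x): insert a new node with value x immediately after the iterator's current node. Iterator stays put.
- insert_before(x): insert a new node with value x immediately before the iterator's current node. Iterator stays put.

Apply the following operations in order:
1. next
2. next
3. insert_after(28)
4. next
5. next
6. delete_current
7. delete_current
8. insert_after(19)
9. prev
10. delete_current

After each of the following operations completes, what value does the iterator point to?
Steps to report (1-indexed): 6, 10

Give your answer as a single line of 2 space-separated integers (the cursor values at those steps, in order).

Answer: 8 28

Derivation:
After 1 (next): list=[7, 1, 4, 3, 8] cursor@1
After 2 (next): list=[7, 1, 4, 3, 8] cursor@4
After 3 (insert_after(28)): list=[7, 1, 4, 28, 3, 8] cursor@4
After 4 (next): list=[7, 1, 4, 28, 3, 8] cursor@28
After 5 (next): list=[7, 1, 4, 28, 3, 8] cursor@3
After 6 (delete_current): list=[7, 1, 4, 28, 8] cursor@8
After 7 (delete_current): list=[7, 1, 4, 28] cursor@28
After 8 (insert_after(19)): list=[7, 1, 4, 28, 19] cursor@28
After 9 (prev): list=[7, 1, 4, 28, 19] cursor@4
After 10 (delete_current): list=[7, 1, 28, 19] cursor@28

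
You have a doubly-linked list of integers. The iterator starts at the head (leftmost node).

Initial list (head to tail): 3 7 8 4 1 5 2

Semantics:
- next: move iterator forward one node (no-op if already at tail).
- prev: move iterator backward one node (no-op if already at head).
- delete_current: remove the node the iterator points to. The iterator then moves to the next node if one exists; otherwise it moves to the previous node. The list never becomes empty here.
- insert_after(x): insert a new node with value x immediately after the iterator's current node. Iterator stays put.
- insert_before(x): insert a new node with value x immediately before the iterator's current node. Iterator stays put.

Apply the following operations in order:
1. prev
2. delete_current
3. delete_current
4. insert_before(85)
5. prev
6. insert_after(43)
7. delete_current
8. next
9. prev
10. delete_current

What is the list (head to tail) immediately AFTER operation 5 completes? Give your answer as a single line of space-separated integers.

After 1 (prev): list=[3, 7, 8, 4, 1, 5, 2] cursor@3
After 2 (delete_current): list=[7, 8, 4, 1, 5, 2] cursor@7
After 3 (delete_current): list=[8, 4, 1, 5, 2] cursor@8
After 4 (insert_before(85)): list=[85, 8, 4, 1, 5, 2] cursor@8
After 5 (prev): list=[85, 8, 4, 1, 5, 2] cursor@85

Answer: 85 8 4 1 5 2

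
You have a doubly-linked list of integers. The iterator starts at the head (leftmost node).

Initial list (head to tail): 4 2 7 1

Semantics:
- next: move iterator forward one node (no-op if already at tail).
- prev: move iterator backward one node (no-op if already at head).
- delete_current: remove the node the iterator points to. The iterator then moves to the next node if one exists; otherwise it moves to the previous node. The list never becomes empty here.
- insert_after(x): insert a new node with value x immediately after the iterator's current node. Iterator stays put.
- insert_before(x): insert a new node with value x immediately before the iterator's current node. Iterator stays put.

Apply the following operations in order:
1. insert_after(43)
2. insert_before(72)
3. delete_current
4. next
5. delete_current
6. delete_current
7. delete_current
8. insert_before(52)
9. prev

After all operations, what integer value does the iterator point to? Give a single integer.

Answer: 52

Derivation:
After 1 (insert_after(43)): list=[4, 43, 2, 7, 1] cursor@4
After 2 (insert_before(72)): list=[72, 4, 43, 2, 7, 1] cursor@4
After 3 (delete_current): list=[72, 43, 2, 7, 1] cursor@43
After 4 (next): list=[72, 43, 2, 7, 1] cursor@2
After 5 (delete_current): list=[72, 43, 7, 1] cursor@7
After 6 (delete_current): list=[72, 43, 1] cursor@1
After 7 (delete_current): list=[72, 43] cursor@43
After 8 (insert_before(52)): list=[72, 52, 43] cursor@43
After 9 (prev): list=[72, 52, 43] cursor@52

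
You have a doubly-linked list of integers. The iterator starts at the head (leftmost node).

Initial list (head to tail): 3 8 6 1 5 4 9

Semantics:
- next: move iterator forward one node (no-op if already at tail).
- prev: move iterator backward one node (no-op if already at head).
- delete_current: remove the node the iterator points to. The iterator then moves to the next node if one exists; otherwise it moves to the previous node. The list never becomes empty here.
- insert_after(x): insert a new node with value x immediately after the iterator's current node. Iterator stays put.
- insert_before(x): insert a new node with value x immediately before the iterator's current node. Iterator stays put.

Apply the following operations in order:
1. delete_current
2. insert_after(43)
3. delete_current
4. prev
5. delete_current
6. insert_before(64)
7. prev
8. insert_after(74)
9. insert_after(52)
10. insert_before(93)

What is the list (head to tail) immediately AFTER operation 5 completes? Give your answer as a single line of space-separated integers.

After 1 (delete_current): list=[8, 6, 1, 5, 4, 9] cursor@8
After 2 (insert_after(43)): list=[8, 43, 6, 1, 5, 4, 9] cursor@8
After 3 (delete_current): list=[43, 6, 1, 5, 4, 9] cursor@43
After 4 (prev): list=[43, 6, 1, 5, 4, 9] cursor@43
After 5 (delete_current): list=[6, 1, 5, 4, 9] cursor@6

Answer: 6 1 5 4 9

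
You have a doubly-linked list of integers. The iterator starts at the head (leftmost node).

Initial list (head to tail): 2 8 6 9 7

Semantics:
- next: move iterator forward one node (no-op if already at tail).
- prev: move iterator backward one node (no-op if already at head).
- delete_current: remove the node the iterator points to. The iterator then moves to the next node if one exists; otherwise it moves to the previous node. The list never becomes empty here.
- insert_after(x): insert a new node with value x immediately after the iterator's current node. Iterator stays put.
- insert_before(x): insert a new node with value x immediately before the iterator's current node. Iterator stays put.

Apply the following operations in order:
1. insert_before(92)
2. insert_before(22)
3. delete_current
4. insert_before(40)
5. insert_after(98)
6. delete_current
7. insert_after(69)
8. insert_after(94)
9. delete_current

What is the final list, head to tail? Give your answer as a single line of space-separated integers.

After 1 (insert_before(92)): list=[92, 2, 8, 6, 9, 7] cursor@2
After 2 (insert_before(22)): list=[92, 22, 2, 8, 6, 9, 7] cursor@2
After 3 (delete_current): list=[92, 22, 8, 6, 9, 7] cursor@8
After 4 (insert_before(40)): list=[92, 22, 40, 8, 6, 9, 7] cursor@8
After 5 (insert_after(98)): list=[92, 22, 40, 8, 98, 6, 9, 7] cursor@8
After 6 (delete_current): list=[92, 22, 40, 98, 6, 9, 7] cursor@98
After 7 (insert_after(69)): list=[92, 22, 40, 98, 69, 6, 9, 7] cursor@98
After 8 (insert_after(94)): list=[92, 22, 40, 98, 94, 69, 6, 9, 7] cursor@98
After 9 (delete_current): list=[92, 22, 40, 94, 69, 6, 9, 7] cursor@94

Answer: 92 22 40 94 69 6 9 7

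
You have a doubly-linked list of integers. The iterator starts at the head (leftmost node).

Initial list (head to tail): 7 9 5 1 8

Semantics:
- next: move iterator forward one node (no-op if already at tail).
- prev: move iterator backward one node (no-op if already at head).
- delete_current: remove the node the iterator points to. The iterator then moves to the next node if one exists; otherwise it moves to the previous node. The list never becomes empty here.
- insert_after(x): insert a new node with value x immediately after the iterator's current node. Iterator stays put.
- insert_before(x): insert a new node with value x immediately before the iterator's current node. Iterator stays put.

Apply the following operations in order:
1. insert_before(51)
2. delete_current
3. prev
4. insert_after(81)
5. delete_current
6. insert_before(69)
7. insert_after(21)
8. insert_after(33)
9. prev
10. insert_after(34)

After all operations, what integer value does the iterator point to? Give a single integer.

After 1 (insert_before(51)): list=[51, 7, 9, 5, 1, 8] cursor@7
After 2 (delete_current): list=[51, 9, 5, 1, 8] cursor@9
After 3 (prev): list=[51, 9, 5, 1, 8] cursor@51
After 4 (insert_after(81)): list=[51, 81, 9, 5, 1, 8] cursor@51
After 5 (delete_current): list=[81, 9, 5, 1, 8] cursor@81
After 6 (insert_before(69)): list=[69, 81, 9, 5, 1, 8] cursor@81
After 7 (insert_after(21)): list=[69, 81, 21, 9, 5, 1, 8] cursor@81
After 8 (insert_after(33)): list=[69, 81, 33, 21, 9, 5, 1, 8] cursor@81
After 9 (prev): list=[69, 81, 33, 21, 9, 5, 1, 8] cursor@69
After 10 (insert_after(34)): list=[69, 34, 81, 33, 21, 9, 5, 1, 8] cursor@69

Answer: 69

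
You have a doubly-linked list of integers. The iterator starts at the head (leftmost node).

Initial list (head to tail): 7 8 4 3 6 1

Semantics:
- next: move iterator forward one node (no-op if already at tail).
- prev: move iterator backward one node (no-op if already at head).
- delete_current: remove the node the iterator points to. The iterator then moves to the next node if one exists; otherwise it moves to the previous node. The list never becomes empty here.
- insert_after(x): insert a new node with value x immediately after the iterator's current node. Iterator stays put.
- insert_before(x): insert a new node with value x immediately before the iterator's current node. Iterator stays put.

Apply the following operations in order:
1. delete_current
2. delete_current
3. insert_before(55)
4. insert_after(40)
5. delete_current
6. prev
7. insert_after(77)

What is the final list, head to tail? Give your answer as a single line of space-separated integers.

Answer: 55 77 40 3 6 1

Derivation:
After 1 (delete_current): list=[8, 4, 3, 6, 1] cursor@8
After 2 (delete_current): list=[4, 3, 6, 1] cursor@4
After 3 (insert_before(55)): list=[55, 4, 3, 6, 1] cursor@4
After 4 (insert_after(40)): list=[55, 4, 40, 3, 6, 1] cursor@4
After 5 (delete_current): list=[55, 40, 3, 6, 1] cursor@40
After 6 (prev): list=[55, 40, 3, 6, 1] cursor@55
After 7 (insert_after(77)): list=[55, 77, 40, 3, 6, 1] cursor@55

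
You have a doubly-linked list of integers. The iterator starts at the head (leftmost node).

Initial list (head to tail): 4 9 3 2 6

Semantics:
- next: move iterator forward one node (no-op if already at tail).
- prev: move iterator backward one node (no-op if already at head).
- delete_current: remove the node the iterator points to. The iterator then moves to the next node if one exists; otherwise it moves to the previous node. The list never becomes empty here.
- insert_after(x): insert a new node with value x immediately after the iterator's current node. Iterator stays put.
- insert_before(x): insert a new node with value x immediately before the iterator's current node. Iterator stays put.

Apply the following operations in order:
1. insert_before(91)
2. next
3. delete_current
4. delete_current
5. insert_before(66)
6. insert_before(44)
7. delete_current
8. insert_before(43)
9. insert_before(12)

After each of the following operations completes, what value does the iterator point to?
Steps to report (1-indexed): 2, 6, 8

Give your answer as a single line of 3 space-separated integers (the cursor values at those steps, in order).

Answer: 9 2 6

Derivation:
After 1 (insert_before(91)): list=[91, 4, 9, 3, 2, 6] cursor@4
After 2 (next): list=[91, 4, 9, 3, 2, 6] cursor@9
After 3 (delete_current): list=[91, 4, 3, 2, 6] cursor@3
After 4 (delete_current): list=[91, 4, 2, 6] cursor@2
After 5 (insert_before(66)): list=[91, 4, 66, 2, 6] cursor@2
After 6 (insert_before(44)): list=[91, 4, 66, 44, 2, 6] cursor@2
After 7 (delete_current): list=[91, 4, 66, 44, 6] cursor@6
After 8 (insert_before(43)): list=[91, 4, 66, 44, 43, 6] cursor@6
After 9 (insert_before(12)): list=[91, 4, 66, 44, 43, 12, 6] cursor@6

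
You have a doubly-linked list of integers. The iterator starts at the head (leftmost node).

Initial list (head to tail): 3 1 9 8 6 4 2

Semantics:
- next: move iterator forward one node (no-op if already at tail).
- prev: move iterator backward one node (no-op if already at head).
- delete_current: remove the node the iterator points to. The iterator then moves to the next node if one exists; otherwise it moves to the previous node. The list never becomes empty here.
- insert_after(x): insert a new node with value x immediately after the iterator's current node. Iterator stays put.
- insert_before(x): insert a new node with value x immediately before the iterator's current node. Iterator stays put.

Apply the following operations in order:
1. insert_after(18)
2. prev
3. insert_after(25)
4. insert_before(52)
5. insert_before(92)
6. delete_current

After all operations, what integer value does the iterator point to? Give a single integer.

Answer: 25

Derivation:
After 1 (insert_after(18)): list=[3, 18, 1, 9, 8, 6, 4, 2] cursor@3
After 2 (prev): list=[3, 18, 1, 9, 8, 6, 4, 2] cursor@3
After 3 (insert_after(25)): list=[3, 25, 18, 1, 9, 8, 6, 4, 2] cursor@3
After 4 (insert_before(52)): list=[52, 3, 25, 18, 1, 9, 8, 6, 4, 2] cursor@3
After 5 (insert_before(92)): list=[52, 92, 3, 25, 18, 1, 9, 8, 6, 4, 2] cursor@3
After 6 (delete_current): list=[52, 92, 25, 18, 1, 9, 8, 6, 4, 2] cursor@25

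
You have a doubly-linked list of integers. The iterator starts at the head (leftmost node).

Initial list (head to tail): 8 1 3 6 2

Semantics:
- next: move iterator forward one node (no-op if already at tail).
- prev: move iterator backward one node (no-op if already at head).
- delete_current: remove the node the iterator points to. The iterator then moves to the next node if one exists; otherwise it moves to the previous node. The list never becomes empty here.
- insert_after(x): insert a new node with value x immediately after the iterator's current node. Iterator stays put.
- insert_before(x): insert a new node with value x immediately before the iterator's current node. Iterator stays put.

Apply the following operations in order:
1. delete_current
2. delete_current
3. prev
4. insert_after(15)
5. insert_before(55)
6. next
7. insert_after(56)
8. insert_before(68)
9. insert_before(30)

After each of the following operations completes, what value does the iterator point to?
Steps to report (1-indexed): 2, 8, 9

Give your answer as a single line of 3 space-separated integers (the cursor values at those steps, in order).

After 1 (delete_current): list=[1, 3, 6, 2] cursor@1
After 2 (delete_current): list=[3, 6, 2] cursor@3
After 3 (prev): list=[3, 6, 2] cursor@3
After 4 (insert_after(15)): list=[3, 15, 6, 2] cursor@3
After 5 (insert_before(55)): list=[55, 3, 15, 6, 2] cursor@3
After 6 (next): list=[55, 3, 15, 6, 2] cursor@15
After 7 (insert_after(56)): list=[55, 3, 15, 56, 6, 2] cursor@15
After 8 (insert_before(68)): list=[55, 3, 68, 15, 56, 6, 2] cursor@15
After 9 (insert_before(30)): list=[55, 3, 68, 30, 15, 56, 6, 2] cursor@15

Answer: 3 15 15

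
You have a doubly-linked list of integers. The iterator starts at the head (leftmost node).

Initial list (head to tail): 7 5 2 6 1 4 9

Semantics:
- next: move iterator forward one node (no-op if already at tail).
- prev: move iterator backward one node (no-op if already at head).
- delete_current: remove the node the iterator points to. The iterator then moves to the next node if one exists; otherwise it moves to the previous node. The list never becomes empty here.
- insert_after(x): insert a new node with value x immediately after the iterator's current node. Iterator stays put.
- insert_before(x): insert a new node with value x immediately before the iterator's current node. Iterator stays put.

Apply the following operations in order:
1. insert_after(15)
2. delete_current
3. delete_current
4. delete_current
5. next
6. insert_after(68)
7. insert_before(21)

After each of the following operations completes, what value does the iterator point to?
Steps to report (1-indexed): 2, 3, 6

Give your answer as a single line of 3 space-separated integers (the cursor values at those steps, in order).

After 1 (insert_after(15)): list=[7, 15, 5, 2, 6, 1, 4, 9] cursor@7
After 2 (delete_current): list=[15, 5, 2, 6, 1, 4, 9] cursor@15
After 3 (delete_current): list=[5, 2, 6, 1, 4, 9] cursor@5
After 4 (delete_current): list=[2, 6, 1, 4, 9] cursor@2
After 5 (next): list=[2, 6, 1, 4, 9] cursor@6
After 6 (insert_after(68)): list=[2, 6, 68, 1, 4, 9] cursor@6
After 7 (insert_before(21)): list=[2, 21, 6, 68, 1, 4, 9] cursor@6

Answer: 15 5 6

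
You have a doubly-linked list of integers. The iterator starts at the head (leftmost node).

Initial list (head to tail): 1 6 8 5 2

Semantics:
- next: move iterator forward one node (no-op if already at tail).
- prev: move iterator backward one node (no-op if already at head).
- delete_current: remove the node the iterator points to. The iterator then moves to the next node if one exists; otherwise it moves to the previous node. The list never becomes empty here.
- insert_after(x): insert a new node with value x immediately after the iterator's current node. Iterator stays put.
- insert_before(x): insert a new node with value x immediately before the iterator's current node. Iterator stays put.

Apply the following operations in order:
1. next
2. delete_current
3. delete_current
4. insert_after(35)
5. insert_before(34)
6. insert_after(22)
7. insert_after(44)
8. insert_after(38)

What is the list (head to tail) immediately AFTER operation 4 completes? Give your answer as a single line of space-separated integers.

After 1 (next): list=[1, 6, 8, 5, 2] cursor@6
After 2 (delete_current): list=[1, 8, 5, 2] cursor@8
After 3 (delete_current): list=[1, 5, 2] cursor@5
After 4 (insert_after(35)): list=[1, 5, 35, 2] cursor@5

Answer: 1 5 35 2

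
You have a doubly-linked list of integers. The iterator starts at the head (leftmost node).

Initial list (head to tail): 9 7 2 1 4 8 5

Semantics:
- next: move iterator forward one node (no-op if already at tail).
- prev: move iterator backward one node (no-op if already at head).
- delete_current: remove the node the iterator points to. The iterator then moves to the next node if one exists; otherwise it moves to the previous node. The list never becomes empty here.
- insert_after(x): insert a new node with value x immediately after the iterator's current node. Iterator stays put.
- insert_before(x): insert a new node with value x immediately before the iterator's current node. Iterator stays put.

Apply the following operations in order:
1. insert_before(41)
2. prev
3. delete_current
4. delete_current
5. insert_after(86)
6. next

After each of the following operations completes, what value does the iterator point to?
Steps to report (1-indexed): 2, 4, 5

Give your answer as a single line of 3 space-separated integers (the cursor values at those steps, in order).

Answer: 41 7 7

Derivation:
After 1 (insert_before(41)): list=[41, 9, 7, 2, 1, 4, 8, 5] cursor@9
After 2 (prev): list=[41, 9, 7, 2, 1, 4, 8, 5] cursor@41
After 3 (delete_current): list=[9, 7, 2, 1, 4, 8, 5] cursor@9
After 4 (delete_current): list=[7, 2, 1, 4, 8, 5] cursor@7
After 5 (insert_after(86)): list=[7, 86, 2, 1, 4, 8, 5] cursor@7
After 6 (next): list=[7, 86, 2, 1, 4, 8, 5] cursor@86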